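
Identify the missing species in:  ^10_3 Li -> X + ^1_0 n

Conserve mass number: 10 = A + 1, so A = 9.
Conserve atomic number: 3 = Z + 0, so Z = 3.
Z = 3 is lithium, so the species is ^9_3 Li.

Li-9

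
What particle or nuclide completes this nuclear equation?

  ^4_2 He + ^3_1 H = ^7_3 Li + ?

Conserve mass number: 4 + 3 = 7 + A, so A = 0.
Conserve atomic number: 2 + 1 = 3 + Z, so Z = 0.
A = 0 and Z = 0 is ^0_0 γ — a gamma ray.

gamma ray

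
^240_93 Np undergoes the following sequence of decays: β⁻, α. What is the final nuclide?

Start: (A, Z) = (240, 93).
After β⁻: (240, 94).
After α: (236, 92).
Z = 92 is uranium.

U-236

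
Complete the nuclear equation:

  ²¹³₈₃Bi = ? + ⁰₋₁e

Conserve mass number: 213 = A + 0, so A = 213.
Conserve atomic number: 83 = Z − 1, so Z = 84.
Z = 84 is polonium, so the species is ²¹³₈₄Po.

Po-213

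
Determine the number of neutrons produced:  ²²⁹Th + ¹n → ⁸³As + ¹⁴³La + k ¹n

Conserve mass number: 230 = 83 + 143 + k, so k = 230 − 226 = 4.
Check atomic number: 90 = 33 + 57 + 0 = 90. ✓

4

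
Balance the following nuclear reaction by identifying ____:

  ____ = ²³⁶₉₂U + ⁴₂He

Conserve mass number: A = 236 + 4, so A = 240.
Conserve atomic number: Z = 92 + 2, so Z = 94.
Z = 94 is plutonium, so the species is ²⁴⁰₉₄Pu.

Pu-240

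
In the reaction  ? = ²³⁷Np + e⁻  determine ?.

U-237

Conserve mass number: A = 237 + 0, so A = 237.
Conserve atomic number: Z = 93 − 1, so Z = 92.
Z = 92 is uranium, so the species is ²³⁷U.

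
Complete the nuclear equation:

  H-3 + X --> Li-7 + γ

alpha particle

Conserve mass number: 3 + A = 7 + 0, so A = 4.
Conserve atomic number: 1 + Z = 3 + 0, so Z = 2.
A = 4 and Z = 2 is He-4 — an alpha particle.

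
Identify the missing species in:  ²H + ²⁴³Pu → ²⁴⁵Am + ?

Conserve mass number: 2 + 243 = 245 + A, so A = 0.
Conserve atomic number: 1 + 94 = 95 + Z, so Z = 0.
A = 0 and Z = 0 is γ — a gamma ray.

gamma ray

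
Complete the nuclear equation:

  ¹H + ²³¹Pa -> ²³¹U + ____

Conserve mass number: 1 + 231 = 231 + A, so A = 1.
Conserve atomic number: 1 + 91 = 92 + Z, so Z = 0.
A = 1 and Z = 0 is ¹n — a neutron.

neutron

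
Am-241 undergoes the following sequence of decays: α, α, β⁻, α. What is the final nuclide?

Start: (A, Z) = (241, 95).
After α: (237, 93).
After α: (233, 91).
After β⁻: (233, 92).
After α: (229, 90).
Z = 90 is thorium.

Th-229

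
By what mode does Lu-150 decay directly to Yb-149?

ΔA = 149 − 150 = -1; ΔZ = 70 − 71 = -1.
A drops by 1 and Z drops by 1 — a proton was emitted.

proton emission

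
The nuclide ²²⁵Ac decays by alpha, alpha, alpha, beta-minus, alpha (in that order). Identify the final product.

Start: (A, Z) = (225, 89).
After α: (221, 87).
After α: (217, 85).
After α: (213, 83).
After β⁻: (213, 84).
After α: (209, 82).
Z = 82 is lead.

Pb-209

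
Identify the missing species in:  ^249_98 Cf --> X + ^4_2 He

Cm-245

Conserve mass number: 249 = A + 4, so A = 245.
Conserve atomic number: 98 = Z + 2, so Z = 96.
Z = 96 is curium, so the species is ^245_96 Cm.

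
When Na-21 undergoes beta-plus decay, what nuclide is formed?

Ne-21

Beta-plus decay: mass number changes by +0, atomic number by -1.
A: 21 = 21; Z: 11 − 1 = 10.
Z = 10 is neon, so the daughter is Ne-21.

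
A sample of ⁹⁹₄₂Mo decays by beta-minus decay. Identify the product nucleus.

Tc-99

Beta-minus decay: mass number changes by +0, atomic number by +1.
A: 99 = 99; Z: 42 + 1 = 43.
Z = 43 is technetium, so the daughter is ⁹⁹₄₃Tc.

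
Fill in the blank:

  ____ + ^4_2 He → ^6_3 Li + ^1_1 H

Conserve mass number: A + 4 = 6 + 1, so A = 3.
Conserve atomic number: Z + 2 = 3 + 1, so Z = 2.
Z = 2 is helium, so the species is ^3_2 He.

He-3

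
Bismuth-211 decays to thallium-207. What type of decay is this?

ΔA = 207 − 211 = -4; ΔZ = 81 − 83 = -2.
A drops by 4 and Z drops by 2 — the signature of alpha emission.

alpha decay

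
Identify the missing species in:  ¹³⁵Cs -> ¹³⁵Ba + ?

beta-minus particle

Conserve mass number: 135 = 135 + A, so A = 0.
Conserve atomic number: 55 = 56 + Z, so Z = -1.
A = 0 and Z = -1 is e⁻ — a beta-minus particle.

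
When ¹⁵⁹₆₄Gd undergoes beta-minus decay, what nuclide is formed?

Beta-minus decay: mass number changes by +0, atomic number by +1.
A: 159 = 159; Z: 64 + 1 = 65.
Z = 65 is terbium, so the daughter is ¹⁵⁹₆₅Tb.

Tb-159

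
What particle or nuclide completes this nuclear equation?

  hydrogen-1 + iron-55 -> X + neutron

Conserve mass number: 1 + 55 = A + 1, so A = 55.
Conserve atomic number: 1 + 26 = Z + 0, so Z = 27.
Z = 27 is cobalt, so the species is cobalt-55.

Co-55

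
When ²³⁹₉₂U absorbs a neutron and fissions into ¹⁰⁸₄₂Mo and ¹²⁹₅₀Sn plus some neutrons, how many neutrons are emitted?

Conserve mass number: 240 = 108 + 129 + k, so k = 240 − 237 = 3.
Check atomic number: 92 = 42 + 50 + 0 = 92. ✓

3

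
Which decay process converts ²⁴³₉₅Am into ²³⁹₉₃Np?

ΔA = 239 − 243 = -4; ΔZ = 93 − 95 = -2.
A drops by 4 and Z drops by 2 — the signature of alpha emission.

alpha decay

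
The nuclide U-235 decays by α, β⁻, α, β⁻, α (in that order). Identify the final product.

Ra-223

Start: (A, Z) = (235, 92).
After α: (231, 90).
After β⁻: (231, 91).
After α: (227, 89).
After β⁻: (227, 90).
After α: (223, 88).
Z = 88 is radium.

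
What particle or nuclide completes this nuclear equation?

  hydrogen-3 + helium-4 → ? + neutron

Li-6

Conserve mass number: 3 + 4 = A + 1, so A = 6.
Conserve atomic number: 1 + 2 = Z + 0, so Z = 3.
Z = 3 is lithium, so the species is lithium-6.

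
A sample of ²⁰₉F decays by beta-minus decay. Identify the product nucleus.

Beta-minus decay: mass number changes by +0, atomic number by +1.
A: 20 = 20; Z: 9 + 1 = 10.
Z = 10 is neon, so the daughter is ²⁰₁₀Ne.

Ne-20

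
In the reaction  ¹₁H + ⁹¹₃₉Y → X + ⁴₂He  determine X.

Sr-88

Conserve mass number: 1 + 91 = A + 4, so A = 88.
Conserve atomic number: 1 + 39 = Z + 2, so Z = 38.
Z = 38 is strontium, so the species is ⁸⁸₃₈Sr.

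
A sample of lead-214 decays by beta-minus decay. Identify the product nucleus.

Bi-214

Beta-minus decay: mass number changes by +0, atomic number by +1.
A: 214 = 214; Z: 82 + 1 = 83.
Z = 83 is bismuth, so the daughter is bismuth-214.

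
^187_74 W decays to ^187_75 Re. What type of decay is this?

ΔA = 187 − 187 = 0; ΔZ = 75 − 74 = +1.
A is unchanged and Z rises by 1 — a neutron has become a proton (β⁻ decay).

beta-minus decay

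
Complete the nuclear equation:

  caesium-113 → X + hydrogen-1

Conserve mass number: 113 = A + 1, so A = 112.
Conserve atomic number: 55 = Z + 1, so Z = 54.
Z = 54 is xenon, so the species is xenon-112.

Xe-112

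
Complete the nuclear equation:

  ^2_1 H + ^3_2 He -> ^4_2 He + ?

proton

Conserve mass number: 2 + 3 = 4 + A, so A = 1.
Conserve atomic number: 1 + 2 = 2 + Z, so Z = 1.
A = 1 and Z = 1 is ^1_1 H — a proton.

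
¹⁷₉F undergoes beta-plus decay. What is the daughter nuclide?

O-17

Beta-plus decay: mass number changes by +0, atomic number by -1.
A: 17 = 17; Z: 9 − 1 = 8.
Z = 8 is oxygen, so the daughter is ¹⁷₈O.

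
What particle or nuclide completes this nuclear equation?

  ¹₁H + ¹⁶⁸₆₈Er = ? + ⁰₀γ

Conserve mass number: 1 + 168 = A + 0, so A = 169.
Conserve atomic number: 1 + 68 = Z + 0, so Z = 69.
Z = 69 is thulium, so the species is ¹⁶⁹₆₉Tm.

Tm-169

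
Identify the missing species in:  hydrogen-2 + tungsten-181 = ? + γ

Re-183

Conserve mass number: 2 + 181 = A + 0, so A = 183.
Conserve atomic number: 1 + 74 = Z + 0, so Z = 75.
Z = 75 is rhenium, so the species is rhenium-183.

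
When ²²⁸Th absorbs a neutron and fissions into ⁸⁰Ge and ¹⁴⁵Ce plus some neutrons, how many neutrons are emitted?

4

Conserve mass number: 229 = 80 + 145 + k, so k = 229 − 225 = 4.
Check atomic number: 90 = 32 + 58 + 0 = 90. ✓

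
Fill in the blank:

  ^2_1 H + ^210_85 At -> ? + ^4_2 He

Conserve mass number: 2 + 210 = A + 4, so A = 208.
Conserve atomic number: 1 + 85 = Z + 2, so Z = 84.
Z = 84 is polonium, so the species is ^208_84 Po.

Po-208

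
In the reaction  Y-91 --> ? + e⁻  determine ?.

Conserve mass number: 91 = A + 0, so A = 91.
Conserve atomic number: 39 = Z − 1, so Z = 40.
Z = 40 is zirconium, so the species is Zr-91.

Zr-91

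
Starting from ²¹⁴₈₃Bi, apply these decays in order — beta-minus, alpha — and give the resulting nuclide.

Pb-210

Start: (A, Z) = (214, 83).
After β⁻: (214, 84).
After α: (210, 82).
Z = 82 is lead.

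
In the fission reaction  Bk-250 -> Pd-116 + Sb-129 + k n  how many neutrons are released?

Conserve mass number: 250 = 116 + 129 + k, so k = 250 − 245 = 5.
Check atomic number: 97 = 46 + 51 + 0 = 97. ✓

5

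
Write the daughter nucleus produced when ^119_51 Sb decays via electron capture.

Electron capture: mass number changes by +0, atomic number by -1.
A: 119 = 119; Z: 51 − 1 = 50.
Z = 50 is tin, so the daughter is ^119_50 Sn.

Sn-119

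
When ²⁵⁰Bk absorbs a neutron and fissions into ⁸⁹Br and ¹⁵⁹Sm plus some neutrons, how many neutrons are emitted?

Conserve mass number: 251 = 89 + 159 + k, so k = 251 − 248 = 3.
Check atomic number: 97 = 35 + 62 + 0 = 97. ✓

3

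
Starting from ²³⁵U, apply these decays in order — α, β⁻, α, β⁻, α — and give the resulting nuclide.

Start: (A, Z) = (235, 92).
After α: (231, 90).
After β⁻: (231, 91).
After α: (227, 89).
After β⁻: (227, 90).
After α: (223, 88).
Z = 88 is radium.

Ra-223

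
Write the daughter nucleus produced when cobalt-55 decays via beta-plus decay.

Fe-55

Beta-plus decay: mass number changes by +0, atomic number by -1.
A: 55 = 55; Z: 27 − 1 = 26.
Z = 26 is iron, so the daughter is iron-55.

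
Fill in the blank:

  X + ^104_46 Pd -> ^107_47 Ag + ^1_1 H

alpha particle

Conserve mass number: A + 104 = 107 + 1, so A = 4.
Conserve atomic number: Z + 46 = 47 + 1, so Z = 2.
A = 4 and Z = 2 is ^4_2 He — an alpha particle.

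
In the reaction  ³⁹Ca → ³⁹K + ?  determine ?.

Conserve mass number: 39 = 39 + A, so A = 0.
Conserve atomic number: 20 = 19 + Z, so Z = 1.
A = 0 and Z = 1 is e⁺ — a positron.

positron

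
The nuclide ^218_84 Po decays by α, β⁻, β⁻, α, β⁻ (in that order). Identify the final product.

Start: (A, Z) = (218, 84).
After α: (214, 82).
After β⁻: (214, 83).
After β⁻: (214, 84).
After α: (210, 82).
After β⁻: (210, 83).
Z = 83 is bismuth.

Bi-210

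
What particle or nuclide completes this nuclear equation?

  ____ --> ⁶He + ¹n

Conserve mass number: A = 6 + 1, so A = 7.
Conserve atomic number: Z = 2 + 0, so Z = 2.
Z = 2 is helium, so the species is ⁷He.

He-7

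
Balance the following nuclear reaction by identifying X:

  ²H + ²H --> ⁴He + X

gamma ray

Conserve mass number: 2 + 2 = 4 + A, so A = 0.
Conserve atomic number: 1 + 1 = 2 + Z, so Z = 0.
A = 0 and Z = 0 is γ — a gamma ray.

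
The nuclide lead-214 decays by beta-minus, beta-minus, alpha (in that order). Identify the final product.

Start: (A, Z) = (214, 82).
After β⁻: (214, 83).
After β⁻: (214, 84).
After α: (210, 82).
Z = 82 is lead.

Pb-210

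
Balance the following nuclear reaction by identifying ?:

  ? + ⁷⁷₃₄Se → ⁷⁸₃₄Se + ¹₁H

Conserve mass number: A + 77 = 78 + 1, so A = 2.
Conserve atomic number: Z + 34 = 34 + 1, so Z = 1.
A = 2 and Z = 1 is ²₁H — a deuteron.

deuteron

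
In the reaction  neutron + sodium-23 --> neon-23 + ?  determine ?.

proton

Conserve mass number: 1 + 23 = 23 + A, so A = 1.
Conserve atomic number: 0 + 11 = 10 + Z, so Z = 1.
A = 1 and Z = 1 is hydrogen-1 — a proton.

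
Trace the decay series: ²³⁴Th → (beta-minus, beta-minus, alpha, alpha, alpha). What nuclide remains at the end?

Rn-222

Start: (A, Z) = (234, 90).
After β⁻: (234, 91).
After β⁻: (234, 92).
After α: (230, 90).
After α: (226, 88).
After α: (222, 86).
Z = 86 is radon.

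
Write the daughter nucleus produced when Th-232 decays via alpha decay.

Ra-228

Alpha decay: mass number changes by -4, atomic number by -2.
A: 232 − 4 = 228; Z: 90 − 2 = 88.
Z = 88 is radium, so the daughter is Ra-228.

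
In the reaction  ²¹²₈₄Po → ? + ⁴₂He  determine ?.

Conserve mass number: 212 = A + 4, so A = 208.
Conserve atomic number: 84 = Z + 2, so Z = 82.
Z = 82 is lead, so the species is ²⁰⁸₈₂Pb.

Pb-208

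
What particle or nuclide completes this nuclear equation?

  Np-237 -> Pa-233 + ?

Conserve mass number: 237 = 233 + A, so A = 4.
Conserve atomic number: 93 = 91 + Z, so Z = 2.
A = 4 and Z = 2 is He-4 — an alpha particle.

alpha particle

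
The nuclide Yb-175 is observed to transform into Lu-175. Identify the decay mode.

ΔA = 175 − 175 = 0; ΔZ = 71 − 70 = +1.
A is unchanged and Z rises by 1 — a neutron has become a proton (β⁻ decay).

beta-minus decay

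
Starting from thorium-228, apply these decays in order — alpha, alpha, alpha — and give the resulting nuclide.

Po-216

Start: (A, Z) = (228, 90).
After α: (224, 88).
After α: (220, 86).
After α: (216, 84).
Z = 84 is polonium.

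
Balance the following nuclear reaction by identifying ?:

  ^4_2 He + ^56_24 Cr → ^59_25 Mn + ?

Conserve mass number: 4 + 56 = 59 + A, so A = 1.
Conserve atomic number: 2 + 24 = 25 + Z, so Z = 1.
A = 1 and Z = 1 is ^1_1 H — a proton.

proton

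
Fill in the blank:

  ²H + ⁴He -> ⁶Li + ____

gamma ray

Conserve mass number: 2 + 4 = 6 + A, so A = 0.
Conserve atomic number: 1 + 2 = 3 + Z, so Z = 0.
A = 0 and Z = 0 is γ — a gamma ray.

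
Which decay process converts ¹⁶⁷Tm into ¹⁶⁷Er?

ΔA = 167 − 167 = 0; ΔZ = 68 − 69 = -1.
A is unchanged and Z drops by 1 — a proton has become a neutron (β⁺ emission or electron capture).

beta-plus decay or electron capture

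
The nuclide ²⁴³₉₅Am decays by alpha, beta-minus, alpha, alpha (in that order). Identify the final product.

Th-231

Start: (A, Z) = (243, 95).
After α: (239, 93).
After β⁻: (239, 94).
After α: (235, 92).
After α: (231, 90).
Z = 90 is thorium.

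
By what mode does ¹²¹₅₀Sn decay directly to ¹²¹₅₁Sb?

ΔA = 121 − 121 = 0; ΔZ = 51 − 50 = +1.
A is unchanged and Z rises by 1 — a neutron has become a proton (β⁻ decay).

beta-minus decay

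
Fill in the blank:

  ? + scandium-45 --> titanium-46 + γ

Conserve mass number: A + 45 = 46 + 0, so A = 1.
Conserve atomic number: Z + 21 = 22 + 0, so Z = 1.
A = 1 and Z = 1 is hydrogen-1 — a proton.

proton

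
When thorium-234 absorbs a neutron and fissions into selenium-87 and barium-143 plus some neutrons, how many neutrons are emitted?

Conserve mass number: 235 = 87 + 143 + k, so k = 235 − 230 = 5.
Check atomic number: 90 = 34 + 56 + 0 = 90. ✓

5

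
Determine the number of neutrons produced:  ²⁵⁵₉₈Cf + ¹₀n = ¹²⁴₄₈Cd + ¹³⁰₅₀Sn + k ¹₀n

2

Conserve mass number: 256 = 124 + 130 + k, so k = 256 − 254 = 2.
Check atomic number: 98 = 48 + 50 + 0 = 98. ✓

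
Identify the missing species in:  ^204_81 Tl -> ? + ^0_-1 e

Conserve mass number: 204 = A + 0, so A = 204.
Conserve atomic number: 81 = Z − 1, so Z = 82.
Z = 82 is lead, so the species is ^204_82 Pb.

Pb-204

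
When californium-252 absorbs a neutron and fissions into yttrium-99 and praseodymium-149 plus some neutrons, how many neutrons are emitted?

Conserve mass number: 253 = 99 + 149 + k, so k = 253 − 248 = 5.
Check atomic number: 98 = 39 + 59 + 0 = 98. ✓

5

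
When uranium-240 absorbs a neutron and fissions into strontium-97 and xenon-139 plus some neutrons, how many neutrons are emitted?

Conserve mass number: 241 = 97 + 139 + k, so k = 241 − 236 = 5.
Check atomic number: 92 = 38 + 54 + 0 = 92. ✓

5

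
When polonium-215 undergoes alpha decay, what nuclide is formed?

Alpha decay: mass number changes by -4, atomic number by -2.
A: 215 − 4 = 211; Z: 84 − 2 = 82.
Z = 82 is lead, so the daughter is lead-211.

Pb-211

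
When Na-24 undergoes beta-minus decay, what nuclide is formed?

Beta-minus decay: mass number changes by +0, atomic number by +1.
A: 24 = 24; Z: 11 + 1 = 12.
Z = 12 is magnesium, so the daughter is Mg-24.

Mg-24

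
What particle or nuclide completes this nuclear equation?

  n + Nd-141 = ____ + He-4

Conserve mass number: 1 + 141 = A + 4, so A = 138.
Conserve atomic number: 0 + 60 = Z + 2, so Z = 58.
Z = 58 is cerium, so the species is Ce-138.

Ce-138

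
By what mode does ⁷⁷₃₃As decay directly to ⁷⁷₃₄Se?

ΔA = 77 − 77 = 0; ΔZ = 34 − 33 = +1.
A is unchanged and Z rises by 1 — a neutron has become a proton (β⁻ decay).

beta-minus decay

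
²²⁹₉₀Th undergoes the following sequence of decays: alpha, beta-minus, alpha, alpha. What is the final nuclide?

At-217

Start: (A, Z) = (229, 90).
After α: (225, 88).
After β⁻: (225, 89).
After α: (221, 87).
After α: (217, 85).
Z = 85 is astatine.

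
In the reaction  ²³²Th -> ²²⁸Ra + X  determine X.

Conserve mass number: 232 = 228 + A, so A = 4.
Conserve atomic number: 90 = 88 + Z, so Z = 2.
A = 4 and Z = 2 is ⁴He — an alpha particle.

alpha particle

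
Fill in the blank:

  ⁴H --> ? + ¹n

Conserve mass number: 4 = A + 1, so A = 3.
Conserve atomic number: 1 = Z + 0, so Z = 1.
A = 3 and Z = 1 is ³H — a triton.

H-3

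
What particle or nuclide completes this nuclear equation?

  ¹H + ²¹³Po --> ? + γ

At-214

Conserve mass number: 1 + 213 = A + 0, so A = 214.
Conserve atomic number: 1 + 84 = Z + 0, so Z = 85.
Z = 85 is astatine, so the species is ²¹⁴At.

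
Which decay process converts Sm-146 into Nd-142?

alpha decay

ΔA = 142 − 146 = -4; ΔZ = 60 − 62 = -2.
A drops by 4 and Z drops by 2 — the signature of alpha emission.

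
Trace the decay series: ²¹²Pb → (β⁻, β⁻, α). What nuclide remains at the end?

Start: (A, Z) = (212, 82).
After β⁻: (212, 83).
After β⁻: (212, 84).
After α: (208, 82).
Z = 82 is lead.

Pb-208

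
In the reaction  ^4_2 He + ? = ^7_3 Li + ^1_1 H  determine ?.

alpha particle

Conserve mass number: 4 + A = 7 + 1, so A = 4.
Conserve atomic number: 2 + Z = 3 + 1, so Z = 2.
A = 4 and Z = 2 is ^4_2 He — an alpha particle.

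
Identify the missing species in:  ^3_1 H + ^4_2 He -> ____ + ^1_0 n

Conserve mass number: 3 + 4 = A + 1, so A = 6.
Conserve atomic number: 1 + 2 = Z + 0, so Z = 3.
Z = 3 is lithium, so the species is ^6_3 Li.

Li-6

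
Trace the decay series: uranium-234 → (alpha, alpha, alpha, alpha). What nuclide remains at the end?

Po-218

Start: (A, Z) = (234, 92).
After α: (230, 90).
After α: (226, 88).
After α: (222, 86).
After α: (218, 84).
Z = 84 is polonium.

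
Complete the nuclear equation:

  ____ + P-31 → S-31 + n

proton

Conserve mass number: A + 31 = 31 + 1, so A = 1.
Conserve atomic number: Z + 15 = 16 + 0, so Z = 1.
A = 1 and Z = 1 is H-1 — a proton.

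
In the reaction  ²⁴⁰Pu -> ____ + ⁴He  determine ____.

Conserve mass number: 240 = A + 4, so A = 236.
Conserve atomic number: 94 = Z + 2, so Z = 92.
Z = 92 is uranium, so the species is ²³⁶U.

U-236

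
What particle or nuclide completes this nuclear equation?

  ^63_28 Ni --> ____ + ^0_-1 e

Cu-63

Conserve mass number: 63 = A + 0, so A = 63.
Conserve atomic number: 28 = Z − 1, so Z = 29.
Z = 29 is copper, so the species is ^63_29 Cu.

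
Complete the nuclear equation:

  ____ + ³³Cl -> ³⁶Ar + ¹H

Conserve mass number: A + 33 = 36 + 1, so A = 4.
Conserve atomic number: Z + 17 = 18 + 1, so Z = 2.
A = 4 and Z = 2 is ⁴He — an alpha particle.

alpha particle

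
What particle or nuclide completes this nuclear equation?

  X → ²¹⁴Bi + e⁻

Pb-214

Conserve mass number: A = 214 + 0, so A = 214.
Conserve atomic number: Z = 83 − 1, so Z = 82.
Z = 82 is lead, so the species is ²¹⁴Pb.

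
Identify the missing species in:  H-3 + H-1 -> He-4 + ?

gamma ray

Conserve mass number: 3 + 1 = 4 + A, so A = 0.
Conserve atomic number: 1 + 1 = 2 + Z, so Z = 0.
A = 0 and Z = 0 is γ — a gamma ray.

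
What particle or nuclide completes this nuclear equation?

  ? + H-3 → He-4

Conserve mass number: A + 3 = 4, so A = 1.
Conserve atomic number: Z + 1 = 2, so Z = 1.
A = 1 and Z = 1 is H-1 — a proton.

proton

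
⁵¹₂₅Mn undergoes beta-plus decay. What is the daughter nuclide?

Beta-plus decay: mass number changes by +0, atomic number by -1.
A: 51 = 51; Z: 25 − 1 = 24.
Z = 24 is chromium, so the daughter is ⁵¹₂₄Cr.

Cr-51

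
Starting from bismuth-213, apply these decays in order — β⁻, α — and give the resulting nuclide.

Pb-209

Start: (A, Z) = (213, 83).
After β⁻: (213, 84).
After α: (209, 82).
Z = 82 is lead.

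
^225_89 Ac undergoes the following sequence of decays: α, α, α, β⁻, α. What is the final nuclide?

Start: (A, Z) = (225, 89).
After α: (221, 87).
After α: (217, 85).
After α: (213, 83).
After β⁻: (213, 84).
After α: (209, 82).
Z = 82 is lead.

Pb-209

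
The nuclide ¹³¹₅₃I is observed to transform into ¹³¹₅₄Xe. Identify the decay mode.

ΔA = 131 − 131 = 0; ΔZ = 54 − 53 = +1.
A is unchanged and Z rises by 1 — a neutron has become a proton (β⁻ decay).

beta-minus decay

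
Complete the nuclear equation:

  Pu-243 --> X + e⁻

Am-243

Conserve mass number: 243 = A + 0, so A = 243.
Conserve atomic number: 94 = Z − 1, so Z = 95.
Z = 95 is americium, so the species is Am-243.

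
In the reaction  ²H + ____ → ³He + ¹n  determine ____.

Conserve mass number: 2 + A = 3 + 1, so A = 2.
Conserve atomic number: 1 + Z = 2 + 0, so Z = 1.
A = 2 and Z = 1 is ²H — a deuteron.

deuteron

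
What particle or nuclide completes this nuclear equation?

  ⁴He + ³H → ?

Li-7

Conserve mass number: 4 + 3 = A, so A = 7.
Conserve atomic number: 2 + 1 = Z, so Z = 3.
Z = 3 is lithium, so the species is ⁷Li.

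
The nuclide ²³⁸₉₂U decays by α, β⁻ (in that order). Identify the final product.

Start: (A, Z) = (238, 92).
After α: (234, 90).
After β⁻: (234, 91).
Z = 91 is protactinium.

Pa-234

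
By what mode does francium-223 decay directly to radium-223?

ΔA = 223 − 223 = 0; ΔZ = 88 − 87 = +1.
A is unchanged and Z rises by 1 — a neutron has become a proton (β⁻ decay).

beta-minus decay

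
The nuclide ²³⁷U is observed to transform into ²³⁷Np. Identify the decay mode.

beta-minus decay

ΔA = 237 − 237 = 0; ΔZ = 93 − 92 = +1.
A is unchanged and Z rises by 1 — a neutron has become a proton (β⁻ decay).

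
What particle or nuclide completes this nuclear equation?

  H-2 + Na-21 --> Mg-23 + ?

Conserve mass number: 2 + 21 = 23 + A, so A = 0.
Conserve atomic number: 1 + 11 = 12 + Z, so Z = 0.
A = 0 and Z = 0 is γ — a gamma ray.

gamma ray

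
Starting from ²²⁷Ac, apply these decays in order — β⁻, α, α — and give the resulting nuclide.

Start: (A, Z) = (227, 89).
After β⁻: (227, 90).
After α: (223, 88).
After α: (219, 86).
Z = 86 is radon.

Rn-219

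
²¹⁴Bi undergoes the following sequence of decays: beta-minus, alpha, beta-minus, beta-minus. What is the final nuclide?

Po-210

Start: (A, Z) = (214, 83).
After β⁻: (214, 84).
After α: (210, 82).
After β⁻: (210, 83).
After β⁻: (210, 84).
Z = 84 is polonium.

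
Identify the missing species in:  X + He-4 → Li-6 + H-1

Conserve mass number: A + 4 = 6 + 1, so A = 3.
Conserve atomic number: Z + 2 = 3 + 1, so Z = 2.
Z = 2 is helium, so the species is He-3.

He-3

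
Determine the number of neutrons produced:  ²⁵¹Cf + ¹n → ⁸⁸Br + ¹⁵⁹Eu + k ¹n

Conserve mass number: 252 = 88 + 159 + k, so k = 252 − 247 = 5.
Check atomic number: 98 = 35 + 63 + 0 = 98. ✓

5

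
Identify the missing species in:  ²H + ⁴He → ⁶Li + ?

Conserve mass number: 2 + 4 = 6 + A, so A = 0.
Conserve atomic number: 1 + 2 = 3 + Z, so Z = 0.
A = 0 and Z = 0 is γ — a gamma ray.

gamma ray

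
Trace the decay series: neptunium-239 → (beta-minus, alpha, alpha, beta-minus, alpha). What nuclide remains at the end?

Ac-227

Start: (A, Z) = (239, 93).
After β⁻: (239, 94).
After α: (235, 92).
After α: (231, 90).
After β⁻: (231, 91).
After α: (227, 89).
Z = 89 is actinium.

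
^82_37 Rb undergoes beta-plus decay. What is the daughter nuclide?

Beta-plus decay: mass number changes by +0, atomic number by -1.
A: 82 = 82; Z: 37 − 1 = 36.
Z = 36 is krypton, so the daughter is ^82_36 Kr.

Kr-82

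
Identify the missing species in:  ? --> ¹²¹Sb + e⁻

Conserve mass number: A = 121 + 0, so A = 121.
Conserve atomic number: Z = 51 − 1, so Z = 50.
Z = 50 is tin, so the species is ¹²¹Sn.

Sn-121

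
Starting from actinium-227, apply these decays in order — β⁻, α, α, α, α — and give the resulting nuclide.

Pb-211

Start: (A, Z) = (227, 89).
After β⁻: (227, 90).
After α: (223, 88).
After α: (219, 86).
After α: (215, 84).
After α: (211, 82).
Z = 82 is lead.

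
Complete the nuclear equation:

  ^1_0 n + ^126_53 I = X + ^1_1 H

Conserve mass number: 1 + 126 = A + 1, so A = 126.
Conserve atomic number: 0 + 53 = Z + 1, so Z = 52.
Z = 52 is tellurium, so the species is ^126_52 Te.

Te-126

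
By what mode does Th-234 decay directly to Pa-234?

ΔA = 234 − 234 = 0; ΔZ = 91 − 90 = +1.
A is unchanged and Z rises by 1 — a neutron has become a proton (β⁻ decay).

beta-minus decay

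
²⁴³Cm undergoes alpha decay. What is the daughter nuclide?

Pu-239

Alpha decay: mass number changes by -4, atomic number by -2.
A: 243 − 4 = 239; Z: 96 − 2 = 94.
Z = 94 is plutonium, so the daughter is ²³⁹Pu.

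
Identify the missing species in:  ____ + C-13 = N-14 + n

deuteron

Conserve mass number: A + 13 = 14 + 1, so A = 2.
Conserve atomic number: Z + 6 = 7 + 0, so Z = 1.
A = 2 and Z = 1 is H-2 — a deuteron.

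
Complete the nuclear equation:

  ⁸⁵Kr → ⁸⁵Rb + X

beta-minus particle

Conserve mass number: 85 = 85 + A, so A = 0.
Conserve atomic number: 36 = 37 + Z, so Z = -1.
A = 0 and Z = -1 is e⁻ — a beta-minus particle.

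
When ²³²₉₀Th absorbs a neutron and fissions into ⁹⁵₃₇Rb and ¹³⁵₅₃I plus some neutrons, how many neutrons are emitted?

Conserve mass number: 233 = 95 + 135 + k, so k = 233 − 230 = 3.
Check atomic number: 90 = 37 + 53 + 0 = 90. ✓

3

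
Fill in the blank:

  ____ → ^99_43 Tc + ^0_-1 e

Mo-99

Conserve mass number: A = 99 + 0, so A = 99.
Conserve atomic number: Z = 43 − 1, so Z = 42.
Z = 42 is molybdenum, so the species is ^99_42 Mo.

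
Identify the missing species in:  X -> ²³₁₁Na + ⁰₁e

Conserve mass number: A = 23 + 0, so A = 23.
Conserve atomic number: Z = 11 + 1, so Z = 12.
Z = 12 is magnesium, so the species is ²³₁₂Mg.

Mg-23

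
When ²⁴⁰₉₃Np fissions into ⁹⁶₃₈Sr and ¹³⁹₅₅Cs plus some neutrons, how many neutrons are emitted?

Conserve mass number: 240 = 96 + 139 + k, so k = 240 − 235 = 5.
Check atomic number: 93 = 38 + 55 + 0 = 93. ✓

5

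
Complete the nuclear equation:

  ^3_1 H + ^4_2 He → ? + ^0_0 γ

Li-7

Conserve mass number: 3 + 4 = A + 0, so A = 7.
Conserve atomic number: 1 + 2 = Z + 0, so Z = 3.
Z = 3 is lithium, so the species is ^7_3 Li.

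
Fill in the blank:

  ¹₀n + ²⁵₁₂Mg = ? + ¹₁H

Conserve mass number: 1 + 25 = A + 1, so A = 25.
Conserve atomic number: 0 + 12 = Z + 1, so Z = 11.
Z = 11 is sodium, so the species is ²⁵₁₁Na.

Na-25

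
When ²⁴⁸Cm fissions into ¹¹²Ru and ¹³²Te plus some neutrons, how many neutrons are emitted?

Conserve mass number: 248 = 112 + 132 + k, so k = 248 − 244 = 4.
Check atomic number: 96 = 44 + 52 + 0 = 96. ✓

4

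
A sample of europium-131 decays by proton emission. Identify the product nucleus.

Proton emission: mass number changes by -1, atomic number by -1.
A: 131 − 1 = 130; Z: 63 − 1 = 62.
Z = 62 is samarium, so the daughter is samarium-130.

Sm-130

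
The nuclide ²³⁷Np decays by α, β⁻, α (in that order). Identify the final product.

Th-229

Start: (A, Z) = (237, 93).
After α: (233, 91).
After β⁻: (233, 92).
After α: (229, 90).
Z = 90 is thorium.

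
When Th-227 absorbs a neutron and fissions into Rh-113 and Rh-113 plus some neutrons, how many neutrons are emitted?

Conserve mass number: 228 = 113 + 113 + k, so k = 228 − 226 = 2.
Check atomic number: 90 = 45 + 45 + 0 = 90. ✓

2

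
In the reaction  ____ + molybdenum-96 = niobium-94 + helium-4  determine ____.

Conserve mass number: A + 96 = 94 + 4, so A = 2.
Conserve atomic number: Z + 42 = 41 + 2, so Z = 1.
A = 2 and Z = 1 is hydrogen-2 — a deuteron.

deuteron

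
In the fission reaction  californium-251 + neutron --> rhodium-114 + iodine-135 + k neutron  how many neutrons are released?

3

Conserve mass number: 252 = 114 + 135 + k, so k = 252 − 249 = 3.
Check atomic number: 98 = 45 + 53 + 0 = 98. ✓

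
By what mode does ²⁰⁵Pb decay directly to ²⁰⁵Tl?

ΔA = 205 − 205 = 0; ΔZ = 81 − 82 = -1.
A is unchanged and Z drops by 1 — a proton has become a neutron (β⁺ emission or electron capture).

beta-plus decay or electron capture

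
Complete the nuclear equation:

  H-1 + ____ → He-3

Conserve mass number: 1 + A = 3, so A = 2.
Conserve atomic number: 1 + Z = 2, so Z = 1.
A = 2 and Z = 1 is H-2 — a deuteron.

deuteron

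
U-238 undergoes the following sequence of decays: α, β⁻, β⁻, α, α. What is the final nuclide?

Ra-226

Start: (A, Z) = (238, 92).
After α: (234, 90).
After β⁻: (234, 91).
After β⁻: (234, 92).
After α: (230, 90).
After α: (226, 88).
Z = 88 is radium.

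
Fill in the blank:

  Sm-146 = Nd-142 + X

Conserve mass number: 146 = 142 + A, so A = 4.
Conserve atomic number: 62 = 60 + Z, so Z = 2.
A = 4 and Z = 2 is He-4 — an alpha particle.

alpha particle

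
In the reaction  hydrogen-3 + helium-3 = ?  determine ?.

Conserve mass number: 3 + 3 = A, so A = 6.
Conserve atomic number: 1 + 2 = Z, so Z = 3.
Z = 3 is lithium, so the species is lithium-6.

Li-6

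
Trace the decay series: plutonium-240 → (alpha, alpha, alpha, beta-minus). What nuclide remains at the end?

Start: (A, Z) = (240, 94).
After α: (236, 92).
After α: (232, 90).
After α: (228, 88).
After β⁻: (228, 89).
Z = 89 is actinium.

Ac-228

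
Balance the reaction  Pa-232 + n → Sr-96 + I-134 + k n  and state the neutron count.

Conserve mass number: 233 = 96 + 134 + k, so k = 233 − 230 = 3.
Check atomic number: 91 = 38 + 53 + 0 = 91. ✓

3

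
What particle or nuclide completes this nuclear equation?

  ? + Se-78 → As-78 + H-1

neutron

Conserve mass number: A + 78 = 78 + 1, so A = 1.
Conserve atomic number: Z + 34 = 33 + 1, so Z = 0.
A = 1 and Z = 0 is n — a neutron.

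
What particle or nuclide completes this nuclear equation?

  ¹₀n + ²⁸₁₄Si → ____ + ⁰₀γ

Conserve mass number: 1 + 28 = A + 0, so A = 29.
Conserve atomic number: 0 + 14 = Z + 0, so Z = 14.
Z = 14 is silicon, so the species is ²⁹₁₄Si.

Si-29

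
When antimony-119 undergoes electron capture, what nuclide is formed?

Sn-119

Electron capture: mass number changes by +0, atomic number by -1.
A: 119 = 119; Z: 51 − 1 = 50.
Z = 50 is tin, so the daughter is tin-119.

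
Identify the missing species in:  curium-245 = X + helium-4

Pu-241

Conserve mass number: 245 = A + 4, so A = 241.
Conserve atomic number: 96 = Z + 2, so Z = 94.
Z = 94 is plutonium, so the species is plutonium-241.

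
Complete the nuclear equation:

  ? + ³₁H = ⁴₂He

Conserve mass number: A + 3 = 4, so A = 1.
Conserve atomic number: Z + 1 = 2, so Z = 1.
A = 1 and Z = 1 is ¹₁H — a proton.

proton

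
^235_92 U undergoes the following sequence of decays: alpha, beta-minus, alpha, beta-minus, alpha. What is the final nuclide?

Start: (A, Z) = (235, 92).
After α: (231, 90).
After β⁻: (231, 91).
After α: (227, 89).
After β⁻: (227, 90).
After α: (223, 88).
Z = 88 is radium.

Ra-223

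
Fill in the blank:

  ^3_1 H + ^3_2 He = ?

Li-6

Conserve mass number: 3 + 3 = A, so A = 6.
Conserve atomic number: 1 + 2 = Z, so Z = 3.
Z = 3 is lithium, so the species is ^6_3 Li.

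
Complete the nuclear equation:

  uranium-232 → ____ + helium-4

Th-228

Conserve mass number: 232 = A + 4, so A = 228.
Conserve atomic number: 92 = Z + 2, so Z = 90.
Z = 90 is thorium, so the species is thorium-228.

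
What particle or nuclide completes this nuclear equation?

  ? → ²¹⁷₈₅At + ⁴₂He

Conserve mass number: A = 217 + 4, so A = 221.
Conserve atomic number: Z = 85 + 2, so Z = 87.
Z = 87 is francium, so the species is ²²¹₈₇Fr.

Fr-221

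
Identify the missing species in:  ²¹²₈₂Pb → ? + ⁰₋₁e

Conserve mass number: 212 = A + 0, so A = 212.
Conserve atomic number: 82 = Z − 1, so Z = 83.
Z = 83 is bismuth, so the species is ²¹²₈₃Bi.

Bi-212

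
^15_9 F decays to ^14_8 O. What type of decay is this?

proton emission

ΔA = 14 − 15 = -1; ΔZ = 8 − 9 = -1.
A drops by 1 and Z drops by 1 — a proton was emitted.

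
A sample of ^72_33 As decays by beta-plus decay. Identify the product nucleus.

Beta-plus decay: mass number changes by +0, atomic number by -1.
A: 72 = 72; Z: 33 − 1 = 32.
Z = 32 is germanium, so the daughter is ^72_32 Ge.

Ge-72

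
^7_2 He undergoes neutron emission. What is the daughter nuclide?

Neutron emission: mass number changes by -1, atomic number by +0.
A: 7 − 1 = 6; Z: 2 = 2.
Z = 2 is helium, so the daughter is ^6_2 He.

He-6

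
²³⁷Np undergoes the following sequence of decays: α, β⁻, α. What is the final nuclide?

Start: (A, Z) = (237, 93).
After α: (233, 91).
After β⁻: (233, 92).
After α: (229, 90).
Z = 90 is thorium.

Th-229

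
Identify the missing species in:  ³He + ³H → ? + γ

Li-6

Conserve mass number: 3 + 3 = A + 0, so A = 6.
Conserve atomic number: 2 + 1 = Z + 0, so Z = 3.
Z = 3 is lithium, so the species is ⁶Li.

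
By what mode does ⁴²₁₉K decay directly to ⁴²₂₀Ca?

ΔA = 42 − 42 = 0; ΔZ = 20 − 19 = +1.
A is unchanged and Z rises by 1 — a neutron has become a proton (β⁻ decay).

beta-minus decay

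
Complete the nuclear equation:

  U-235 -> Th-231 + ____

Conserve mass number: 235 = 231 + A, so A = 4.
Conserve atomic number: 92 = 90 + Z, so Z = 2.
A = 4 and Z = 2 is He-4 — an alpha particle.

alpha particle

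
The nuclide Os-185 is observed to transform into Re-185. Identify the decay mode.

beta-plus decay or electron capture

ΔA = 185 − 185 = 0; ΔZ = 75 − 76 = -1.
A is unchanged and Z drops by 1 — a proton has become a neutron (β⁺ emission or electron capture).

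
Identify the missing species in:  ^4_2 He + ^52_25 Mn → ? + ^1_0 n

Co-55

Conserve mass number: 4 + 52 = A + 1, so A = 55.
Conserve atomic number: 2 + 25 = Z + 0, so Z = 27.
Z = 27 is cobalt, so the species is ^55_27 Co.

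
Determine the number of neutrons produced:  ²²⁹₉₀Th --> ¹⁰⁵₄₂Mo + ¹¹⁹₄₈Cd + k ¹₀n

5

Conserve mass number: 229 = 105 + 119 + k, so k = 229 − 224 = 5.
Check atomic number: 90 = 42 + 48 + 0 = 90. ✓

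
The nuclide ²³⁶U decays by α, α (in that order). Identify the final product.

Start: (A, Z) = (236, 92).
After α: (232, 90).
After α: (228, 88).
Z = 88 is radium.

Ra-228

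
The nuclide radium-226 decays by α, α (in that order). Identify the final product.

Po-218

Start: (A, Z) = (226, 88).
After α: (222, 86).
After α: (218, 84).
Z = 84 is polonium.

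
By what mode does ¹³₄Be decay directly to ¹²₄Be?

neutron emission

ΔA = 12 − 13 = -1; ΔZ = 4 − 4 = +0.
A drops by 1 with Z unchanged — a neutron was emitted.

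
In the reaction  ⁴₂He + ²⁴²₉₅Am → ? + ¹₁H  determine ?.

Cm-245

Conserve mass number: 4 + 242 = A + 1, so A = 245.
Conserve atomic number: 2 + 95 = Z + 1, so Z = 96.
Z = 96 is curium, so the species is ²⁴⁵₉₆Cm.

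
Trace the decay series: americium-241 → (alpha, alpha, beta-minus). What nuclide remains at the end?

Start: (A, Z) = (241, 95).
After α: (237, 93).
After α: (233, 91).
After β⁻: (233, 92).
Z = 92 is uranium.

U-233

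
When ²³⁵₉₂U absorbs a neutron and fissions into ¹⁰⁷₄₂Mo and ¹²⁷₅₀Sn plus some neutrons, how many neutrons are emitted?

Conserve mass number: 236 = 107 + 127 + k, so k = 236 − 234 = 2.
Check atomic number: 92 = 42 + 50 + 0 = 92. ✓

2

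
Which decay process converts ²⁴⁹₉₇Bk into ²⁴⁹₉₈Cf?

beta-minus decay

ΔA = 249 − 249 = 0; ΔZ = 98 − 97 = +1.
A is unchanged and Z rises by 1 — a neutron has become a proton (β⁻ decay).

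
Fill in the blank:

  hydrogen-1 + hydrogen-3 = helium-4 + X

gamma ray

Conserve mass number: 1 + 3 = 4 + A, so A = 0.
Conserve atomic number: 1 + 1 = 2 + Z, so Z = 0.
A = 0 and Z = 0 is γ — a gamma ray.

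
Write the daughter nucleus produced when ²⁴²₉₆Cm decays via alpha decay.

Pu-238

Alpha decay: mass number changes by -4, atomic number by -2.
A: 242 − 4 = 238; Z: 96 − 2 = 94.
Z = 94 is plutonium, so the daughter is ²³⁸₉₄Pu.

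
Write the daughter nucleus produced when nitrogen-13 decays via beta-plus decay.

Beta-plus decay: mass number changes by +0, atomic number by -1.
A: 13 = 13; Z: 7 − 1 = 6.
Z = 6 is carbon, so the daughter is carbon-13.

C-13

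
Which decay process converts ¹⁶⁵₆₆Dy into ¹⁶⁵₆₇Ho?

ΔA = 165 − 165 = 0; ΔZ = 67 − 66 = +1.
A is unchanged and Z rises by 1 — a neutron has become a proton (β⁻ decay).

beta-minus decay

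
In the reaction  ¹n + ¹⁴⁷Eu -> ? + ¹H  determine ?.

Sm-147

Conserve mass number: 1 + 147 = A + 1, so A = 147.
Conserve atomic number: 0 + 63 = Z + 1, so Z = 62.
Z = 62 is samarium, so the species is ¹⁴⁷Sm.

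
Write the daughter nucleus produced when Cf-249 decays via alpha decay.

Cm-245

Alpha decay: mass number changes by -4, atomic number by -2.
A: 249 − 4 = 245; Z: 98 − 2 = 96.
Z = 96 is curium, so the daughter is Cm-245.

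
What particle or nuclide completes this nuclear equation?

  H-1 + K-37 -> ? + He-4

Ar-34

Conserve mass number: 1 + 37 = A + 4, so A = 34.
Conserve atomic number: 1 + 19 = Z + 2, so Z = 18.
Z = 18 is argon, so the species is Ar-34.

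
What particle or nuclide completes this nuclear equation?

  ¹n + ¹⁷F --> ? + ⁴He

Conserve mass number: 1 + 17 = A + 4, so A = 14.
Conserve atomic number: 0 + 9 = Z + 2, so Z = 7.
Z = 7 is nitrogen, so the species is ¹⁴N.

N-14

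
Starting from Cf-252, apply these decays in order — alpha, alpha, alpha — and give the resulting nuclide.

U-240

Start: (A, Z) = (252, 98).
After α: (248, 96).
After α: (244, 94).
After α: (240, 92).
Z = 92 is uranium.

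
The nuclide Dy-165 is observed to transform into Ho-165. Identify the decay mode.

beta-minus decay

ΔA = 165 − 165 = 0; ΔZ = 67 − 66 = +1.
A is unchanged and Z rises by 1 — a neutron has become a proton (β⁻ decay).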